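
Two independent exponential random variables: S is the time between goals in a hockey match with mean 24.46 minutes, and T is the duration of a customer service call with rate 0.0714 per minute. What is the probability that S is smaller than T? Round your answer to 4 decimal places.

λ_1 = 1/24.46 = 0.0408831, λ_2 = 0.0714.
For independent exponentials, P(S < T) = λ_1/(λ_1+λ_2) = 0.0408831/0.112283 ≈ 0.3641.

0.3641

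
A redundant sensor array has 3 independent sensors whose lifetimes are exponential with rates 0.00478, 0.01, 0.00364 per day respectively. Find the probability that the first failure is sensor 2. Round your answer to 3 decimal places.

The time to first failure is exponential with rate Σλ = 0.00478 + 0.01 + 0.00364 = 0.01842.
P(sensor 2 first) = λ_2/Σλ = 0.01/0.01842 ≈ 0.543.

0.543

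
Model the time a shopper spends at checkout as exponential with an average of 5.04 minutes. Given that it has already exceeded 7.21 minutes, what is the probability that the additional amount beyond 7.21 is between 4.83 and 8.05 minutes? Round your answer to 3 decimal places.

The rate is λ = 1/5.04 = 0.198413 per minute.
Memoryless: the residual past 7.21 is again Exp(λ).
P(4.83 < residual < 8.05) = e^(−λ·4.83) − e^(−λ·8.05) = 0.38353 − 0.20246 ≈ 0.181.

0.181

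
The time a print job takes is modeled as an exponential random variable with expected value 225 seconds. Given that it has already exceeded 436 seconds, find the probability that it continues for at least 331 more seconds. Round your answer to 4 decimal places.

The rate is λ = 1/225 = 0.00444444 per second.
By the memoryless property, P(X > 436+331 | X > 436) = P(X > 331).
P(X > 331) = e^(−1.4711) ≈ 0.2297.

0.2297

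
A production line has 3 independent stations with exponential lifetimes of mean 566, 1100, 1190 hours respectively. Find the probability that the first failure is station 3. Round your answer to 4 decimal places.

Rates: λ_i = 1/mean_i → 0.00176678, 0.000909091, 0.000840336; Σλ = 0.00351621.
P(station 3 first) = λ_3/Σλ = 0.000840336/0.00351621 ≈ 0.2390.

0.2390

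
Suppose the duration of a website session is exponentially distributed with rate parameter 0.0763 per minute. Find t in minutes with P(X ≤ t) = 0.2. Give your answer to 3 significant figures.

Set 1 − e^(−λt) = 0.2, so t = −ln(0.8)/λ = 0.22314/0.0763 ≈ 2.92456 minutes.

2.92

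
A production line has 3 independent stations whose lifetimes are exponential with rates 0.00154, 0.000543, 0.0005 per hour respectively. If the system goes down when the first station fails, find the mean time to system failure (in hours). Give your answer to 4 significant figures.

387.1

The time to first failure is exponential with rate Σλ = 0.00154 + 0.000543 + 0.0005 = 0.002583.
E[min] = 1/Σλ = 1/0.002583 = 387.147 hours.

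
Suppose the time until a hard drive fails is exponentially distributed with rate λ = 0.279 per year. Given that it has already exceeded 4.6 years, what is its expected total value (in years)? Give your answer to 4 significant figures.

By memorylessness, E[X | X > 4.6] = 4.6 + 1/λ = 4.6 + 3.58423 = 8.18423 years.

8.184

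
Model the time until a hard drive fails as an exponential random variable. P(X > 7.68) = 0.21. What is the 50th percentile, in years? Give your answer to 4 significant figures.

3.411

e^(−λ·7.68) = 0.21 ⇒ λ = −ln(0.21)/7.68 = 0.203209.
50th percentile: 1 − e^(−λt) = 0.5, t = −ln(0.5)/λ = 3.411 years.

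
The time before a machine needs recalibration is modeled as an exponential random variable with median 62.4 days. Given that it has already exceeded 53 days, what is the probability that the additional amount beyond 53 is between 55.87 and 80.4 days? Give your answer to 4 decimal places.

For an exponential, median = ln(2)/λ, so λ = ln 2 / 62.4 = 0.0111081 per day.
Memoryless: the residual past 53 is again Exp(λ).
P(55.87 < residual < 80.4) = e^(−λ·55.87) − e^(−λ·80.4) = 0.53762 − 0.40939 ≈ 0.1282.

0.1282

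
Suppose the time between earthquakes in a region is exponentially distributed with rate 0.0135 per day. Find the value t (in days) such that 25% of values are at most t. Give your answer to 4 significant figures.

21.31

Set 1 − e^(−λt) = 0.25, so t = −ln(0.75)/λ = 0.28768/0.0135 ≈ 21.3098 days.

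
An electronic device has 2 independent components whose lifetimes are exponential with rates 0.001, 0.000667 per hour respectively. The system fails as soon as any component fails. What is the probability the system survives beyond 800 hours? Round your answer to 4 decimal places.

The time to first failure is exponential with rate Σλ = 0.001 + 0.000667 = 0.001667.
P(min > 800) = e^(−0.001667·800) = e^(−1.3336) ≈ 0.2635.

0.2635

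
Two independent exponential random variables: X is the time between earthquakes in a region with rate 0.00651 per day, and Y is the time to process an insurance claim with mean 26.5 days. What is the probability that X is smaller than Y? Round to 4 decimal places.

λ_1 = 0.00651, λ_2 = 1/26.5 = 0.0377358.
For independent exponentials, P(X < Y) = λ_1/(λ_1+λ_2) = 0.00651/0.0442458 ≈ 0.1471.

0.1471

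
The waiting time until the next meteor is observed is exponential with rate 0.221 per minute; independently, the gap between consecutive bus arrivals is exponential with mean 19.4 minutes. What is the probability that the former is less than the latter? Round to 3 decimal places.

0.811

λ_1 = 0.221, λ_2 = 1/19.4 = 0.0515464.
For independent exponentials, P(the former < the latter) = λ_1/(λ_1+λ_2) = 0.221/0.272546 ≈ 0.811.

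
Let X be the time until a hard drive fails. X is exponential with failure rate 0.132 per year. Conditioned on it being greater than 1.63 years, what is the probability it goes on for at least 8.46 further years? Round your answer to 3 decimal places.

P(X > s+t | X > s) = e^(−λ(s+t))/e^(−λs) = e^(−λt), independent of s = 1.63.
P(X > 8.46) = e^(−1.1167) ≈ 0.327.

0.327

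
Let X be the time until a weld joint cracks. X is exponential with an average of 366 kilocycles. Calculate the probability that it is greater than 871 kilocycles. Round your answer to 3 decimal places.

0.093

The rate is λ = 1/366 = 0.00273224 per kilocycle.
P(X > 871) = e^(−λ·871) = e^(−2.3798) ≈ 0.093.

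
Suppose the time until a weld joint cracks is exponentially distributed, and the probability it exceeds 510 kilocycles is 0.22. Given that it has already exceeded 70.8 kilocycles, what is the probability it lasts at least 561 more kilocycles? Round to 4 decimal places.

0.1891

From e^(−λ·510) = 0.22, λ = −ln(0.22)/510 = 0.00296888.
Memoryless: P(X > 70.8+561 | X > 70.8) = P(X > 561) = e^(−0.00296888·561) ≈ 0.1891.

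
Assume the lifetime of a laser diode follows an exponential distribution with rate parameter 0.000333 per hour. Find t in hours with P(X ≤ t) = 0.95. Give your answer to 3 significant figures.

Set 1 − e^(−λt) = 0.95, so t = −ln(0.05)/λ = 2.9957/0.000333 ≈ 8996.19 hours.

9000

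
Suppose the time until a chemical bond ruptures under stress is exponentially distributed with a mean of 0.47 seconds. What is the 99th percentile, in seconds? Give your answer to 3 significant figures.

The rate is λ = 1/0.47 = 2.12766 per second.
Set 1 − e^(−λt) = 0.99, so t = −ln(0.01)/λ = 4.6052/2.12766 ≈ 2.16443 seconds.

2.16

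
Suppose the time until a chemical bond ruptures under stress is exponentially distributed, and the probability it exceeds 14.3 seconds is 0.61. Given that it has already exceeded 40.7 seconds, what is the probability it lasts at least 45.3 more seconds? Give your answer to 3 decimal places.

From e^(−λ·14.3) = 0.61, λ = −ln(0.61)/14.3 = 0.0345662.
Memoryless: P(X > 40.7+45.3 | X > 40.7) = P(X > 45.3) = e^(−0.0345662·45.3) ≈ 0.209.

0.209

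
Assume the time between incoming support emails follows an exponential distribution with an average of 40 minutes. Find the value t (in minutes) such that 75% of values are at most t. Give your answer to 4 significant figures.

55.45

The rate is λ = 1/40 = 0.025 per minute.
Set 1 − e^(−λt) = 0.75, so t = −ln(0.25)/λ = 1.3863/0.025 ≈ 55.4518 minutes.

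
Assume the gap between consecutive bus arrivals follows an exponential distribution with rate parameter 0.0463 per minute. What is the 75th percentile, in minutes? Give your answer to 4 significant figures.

29.94

Set 1 − e^(−λt) = 0.75, so t = −ln(0.25)/λ = 1.3863/0.0463 ≈ 29.9416 minutes.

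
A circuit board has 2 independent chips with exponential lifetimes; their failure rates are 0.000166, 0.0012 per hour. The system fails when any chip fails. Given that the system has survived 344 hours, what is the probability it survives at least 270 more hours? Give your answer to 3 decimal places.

0.692

Time to first failure ~ Exp(Σλ) with Σλ = 0.001366.
By memorylessness, P(T > 344+270 | T > 344) = P(T > 270) = e^(−0.001366·270) ≈ 0.692.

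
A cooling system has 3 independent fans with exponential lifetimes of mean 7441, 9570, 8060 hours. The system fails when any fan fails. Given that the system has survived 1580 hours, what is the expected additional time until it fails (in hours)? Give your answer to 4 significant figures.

2755

First-failure rate Σλ = 1/7441 + 1/9570 + 1/8060 = 0.000362953.
By memorylessness the expected residual is 1/Σλ = 2755.18 hours, regardless of the 1580 already elapsed.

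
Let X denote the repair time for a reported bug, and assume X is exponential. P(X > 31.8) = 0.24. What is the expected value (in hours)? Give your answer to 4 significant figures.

22.28

e^(−λ·31.8) = 0.24 ⇒ λ = −ln(0.24)/31.8 = 0.0448779.
Mean = 1/λ = 22.2827 hours.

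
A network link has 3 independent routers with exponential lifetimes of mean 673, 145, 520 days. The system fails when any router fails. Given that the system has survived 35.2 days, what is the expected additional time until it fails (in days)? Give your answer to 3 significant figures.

First-failure rate Σλ = 1/673 + 1/145 + 1/520 = 0.0103055.
By memorylessness the expected residual is 1/Σλ = 97.0354 days, regardless of the 35.2 already elapsed.

97.0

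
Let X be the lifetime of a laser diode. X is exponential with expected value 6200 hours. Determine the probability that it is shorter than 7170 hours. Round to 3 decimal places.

0.685

The rate is λ = 1/6200 = 0.00016129 per hour.
P(X ≤ 7170) = 1 − e^(−λ·7170) = 1 − e^(−1.1565) ≈ 0.685.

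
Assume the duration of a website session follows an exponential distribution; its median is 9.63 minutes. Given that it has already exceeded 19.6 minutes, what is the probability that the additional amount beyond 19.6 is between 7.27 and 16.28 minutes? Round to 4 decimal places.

0.2828

For an exponential, median = ln(2)/λ, so λ = ln 2 / 9.63 = 0.0719779 per minute.
Memoryless: the residual past 19.6 is again Exp(λ).
P(7.27 < residual < 16.28) = e^(−λ·7.27) − e^(−λ·16.28) = 0.59257 − 0.30981 ≈ 0.2828.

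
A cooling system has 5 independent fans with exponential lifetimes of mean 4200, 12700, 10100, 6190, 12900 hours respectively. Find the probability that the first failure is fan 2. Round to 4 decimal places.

0.1202

Rates: λ_i = 1/mean_i → 0.000238095, 0.0000787402, 0.0000990099, 0.000161551, 0.0000775194; Σλ = 0.000654916.
P(fan 2 first) = λ_2/Σλ = 0.0000787402/0.000654916 ≈ 0.1202.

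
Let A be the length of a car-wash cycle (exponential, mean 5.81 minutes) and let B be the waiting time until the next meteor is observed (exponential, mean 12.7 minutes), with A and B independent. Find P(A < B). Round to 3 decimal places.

λ_1 = 1/5.81 = 0.172117, λ_2 = 1/12.7 = 0.0787402.
For independent exponentials, P(A < B) = λ_1/(λ_1+λ_2) = 0.172117/0.250857 ≈ 0.686.

0.686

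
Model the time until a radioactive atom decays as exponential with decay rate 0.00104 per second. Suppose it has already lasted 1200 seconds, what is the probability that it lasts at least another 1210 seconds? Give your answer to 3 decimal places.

0.284

P(X > s+t | X > s) = e^(−λ(s+t))/e^(−λs) = e^(−λt), independent of s = 1200.
P(X > 1210) = e^(−1.2584) ≈ 0.284.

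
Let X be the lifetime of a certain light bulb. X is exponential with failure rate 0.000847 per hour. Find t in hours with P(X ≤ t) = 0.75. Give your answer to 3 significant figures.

Set 1 − e^(−λt) = 0.75, so t = −ln(0.25)/λ = 1.3863/0.000847 ≈ 1636.71 hours.

1640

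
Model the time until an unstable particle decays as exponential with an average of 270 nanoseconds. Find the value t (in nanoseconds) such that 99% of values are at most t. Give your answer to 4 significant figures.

1243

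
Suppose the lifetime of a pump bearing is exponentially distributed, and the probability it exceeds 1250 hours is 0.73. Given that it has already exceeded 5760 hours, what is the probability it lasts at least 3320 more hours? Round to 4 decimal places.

From e^(−λ·1250) = 0.73, λ = −ln(0.73)/1250 = 0.000251769.
Memoryless: P(X > 5760+3320 | X > 5760) = P(X > 3320) = e^(−0.000251769·3320) ≈ 0.4335.

0.4335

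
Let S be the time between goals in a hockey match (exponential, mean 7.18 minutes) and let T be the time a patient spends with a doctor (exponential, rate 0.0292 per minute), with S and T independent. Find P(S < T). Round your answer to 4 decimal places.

0.8267

λ_1 = 1/7.18 = 0.139276, λ_2 = 0.0292.
For independent exponentials, P(S < T) = λ_1/(λ_1+λ_2) = 0.139276/0.168476 ≈ 0.8267.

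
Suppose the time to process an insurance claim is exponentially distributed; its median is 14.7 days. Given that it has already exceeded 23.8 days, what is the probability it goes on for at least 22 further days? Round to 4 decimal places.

For an exponential, median = ln(2)/λ, so λ = ln 2 / 14.7 = 0.0471529 per day.
By the memoryless property, P(X > 23.8+22 | X > 23.8) = P(X > 22).
P(X > 22) = e^(−1.0374) ≈ 0.3544.

0.3544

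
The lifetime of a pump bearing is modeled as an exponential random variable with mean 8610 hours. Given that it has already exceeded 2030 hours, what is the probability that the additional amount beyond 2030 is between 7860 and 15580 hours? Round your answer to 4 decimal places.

The rate is λ = 1/8610 = 0.000116144 per hour.
Memoryless: the residual past 2030 is again Exp(λ).
P(7860 < residual < 15580) = e^(−λ·7860) − e^(−λ·15580) = 0.40136 − 0.16373 ≈ 0.2376.

0.2376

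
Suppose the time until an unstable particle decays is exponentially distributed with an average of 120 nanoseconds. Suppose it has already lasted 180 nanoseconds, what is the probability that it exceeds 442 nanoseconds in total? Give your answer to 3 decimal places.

The rate is λ = 1/120 = 0.00833333 per nanosecond.
The exponential is memoryless, so the remaining time is again Exp(λ): the condition X > 180 is irrelevant.
P(X > 262) = e^(−2.1833) ≈ 0.113.

0.113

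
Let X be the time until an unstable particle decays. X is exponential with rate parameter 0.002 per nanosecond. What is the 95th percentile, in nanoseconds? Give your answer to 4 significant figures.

Set 1 − e^(−λt) = 0.95, so t = −ln(0.05)/λ = 2.9957/0.002 ≈ 1497.87 nanoseconds.

1498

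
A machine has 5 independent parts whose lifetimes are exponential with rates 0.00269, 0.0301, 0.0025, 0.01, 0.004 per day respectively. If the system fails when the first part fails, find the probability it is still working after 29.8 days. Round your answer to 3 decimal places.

The time to first failure is exponential with rate Σλ = 0.00269 + 0.0301 + 0.0025 + 0.01 + 0.004 = 0.04929.
P(min > 29.8) = e^(−0.04929·29.8) = e^(−1.4688) ≈ 0.230.

0.230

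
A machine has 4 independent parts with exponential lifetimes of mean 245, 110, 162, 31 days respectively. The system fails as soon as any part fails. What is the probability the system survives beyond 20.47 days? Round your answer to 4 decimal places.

The first failure time is exponential with rate Σλ_i = 1/245 + 1/110 + 1/162 + 1/31 = 0.0516034 per day.
P(min > 20.47) = e^(−0.0516034·20.47) = e^(−1.0563) ≈ 0.3477.

0.3477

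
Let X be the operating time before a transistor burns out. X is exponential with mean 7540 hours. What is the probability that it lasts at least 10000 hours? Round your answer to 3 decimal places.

The rate is λ = 1/7540 = 0.000132626 per hour.
P(X > 10000) = e^(−λ·10000) = e^(−1.3263) ≈ 0.265.

0.265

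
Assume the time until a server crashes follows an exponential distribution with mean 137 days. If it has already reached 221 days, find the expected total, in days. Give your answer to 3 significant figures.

358

The rate is λ = 1/137 = 0.00729927 per day.
By memorylessness, E[X | X > 221] = 221 + 1/λ = 221 + 137 = 358 days.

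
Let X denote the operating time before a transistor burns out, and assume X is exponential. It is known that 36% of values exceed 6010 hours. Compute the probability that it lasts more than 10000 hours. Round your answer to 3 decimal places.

0.183

e^(−λ·6010) = 0.36 ⇒ λ = −ln(0.36)/6010 = 0.000169992.
P(X > 10000) = e^(−0.000169992·10000) = e^(−1.6999) ≈ 0.183.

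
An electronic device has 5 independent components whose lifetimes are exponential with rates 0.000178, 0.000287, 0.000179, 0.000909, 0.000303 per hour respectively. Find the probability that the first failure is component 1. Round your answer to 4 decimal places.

The time to first failure is exponential with rate Σλ = 0.000178 + 0.000287 + 0.000179 + 0.000909 + 0.000303 = 0.001856.
P(component 1 first) = λ_1/Σλ = 0.000178/0.001856 ≈ 0.0959.

0.0959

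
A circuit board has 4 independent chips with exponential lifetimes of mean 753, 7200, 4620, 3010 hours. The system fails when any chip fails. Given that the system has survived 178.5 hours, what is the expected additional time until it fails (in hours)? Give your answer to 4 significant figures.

496.1

First-failure rate Σλ = 1/753 + 1/7200 + 1/4620 + 1/3010 = 0.00201559.
By memorylessness the expected residual is 1/Σλ = 496.134 hours, regardless of the 178.5 already elapsed.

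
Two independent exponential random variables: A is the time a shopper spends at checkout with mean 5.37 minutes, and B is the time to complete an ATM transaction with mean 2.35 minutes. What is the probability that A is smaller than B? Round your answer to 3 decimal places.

0.304

λ_1 = 1/5.37 = 0.18622, λ_2 = 1/2.35 = 0.425532.
For independent exponentials, P(A < B) = λ_1/(λ_1+λ_2) = 0.18622/0.611752 ≈ 0.304.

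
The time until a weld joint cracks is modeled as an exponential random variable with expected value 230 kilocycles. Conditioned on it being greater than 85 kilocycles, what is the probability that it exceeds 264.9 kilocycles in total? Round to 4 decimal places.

0.4574

The rate is λ = 1/230 = 0.00434783 per kilocycle.
The exponential is memoryless, so the remaining time is again Exp(λ): the condition X > 85 is irrelevant.
P(X > 179.9) = e^(−0.78217) ≈ 0.4574.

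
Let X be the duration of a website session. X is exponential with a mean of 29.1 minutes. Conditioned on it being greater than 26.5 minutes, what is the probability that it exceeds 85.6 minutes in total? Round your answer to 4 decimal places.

The rate is λ = 1/29.1 = 0.0343643 per minute.
P(X > s+t | X > s) = e^(−λ(s+t))/e^(−λs) = e^(−λt), independent of s = 26.5.
P(X > 59.1) = e^(−2.0309) ≈ 0.1312.

0.1312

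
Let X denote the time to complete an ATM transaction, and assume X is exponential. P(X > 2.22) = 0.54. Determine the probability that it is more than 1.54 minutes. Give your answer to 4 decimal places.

0.6522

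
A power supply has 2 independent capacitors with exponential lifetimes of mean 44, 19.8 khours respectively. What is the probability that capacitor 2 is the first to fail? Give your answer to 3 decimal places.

Rates: λ_i = 1/mean_i → 0.0227273, 0.0505051; Σλ = 0.0732323.
P(capacitor 2 first) = λ_2/Σλ = 0.0505051/0.0732323 ≈ 0.690.

0.690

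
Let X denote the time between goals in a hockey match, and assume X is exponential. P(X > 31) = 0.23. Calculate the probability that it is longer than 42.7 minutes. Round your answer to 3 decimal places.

e^(−λ·31) = 0.23 ⇒ λ = −ln(0.23)/31 = 0.0474089.
P(X > 42.7) = e^(−0.0474089·42.7) = e^(−2.0244) ≈ 0.132.

0.132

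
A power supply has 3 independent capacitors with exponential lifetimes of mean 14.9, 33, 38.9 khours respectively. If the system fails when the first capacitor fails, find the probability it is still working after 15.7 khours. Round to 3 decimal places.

0.145

The first failure time is exponential with rate Σλ_i = 1/14.9 + 1/33 + 1/38.9 = 0.123124 per khour.
P(min > 15.7) = e^(−0.123124·15.7) = e^(−1.933) ≈ 0.145.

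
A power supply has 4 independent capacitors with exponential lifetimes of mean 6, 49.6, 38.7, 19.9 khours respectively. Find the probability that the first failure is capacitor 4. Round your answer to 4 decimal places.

0.1911

Rates: λ_i = 1/mean_i → 0.166667, 0.0201613, 0.0258398, 0.0502513; Σλ = 0.262919.
P(capacitor 4 first) = λ_4/Σλ = 0.0502513/0.262919 ≈ 0.1911.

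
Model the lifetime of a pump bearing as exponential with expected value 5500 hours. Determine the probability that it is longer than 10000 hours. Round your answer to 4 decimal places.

0.1623

The rate is λ = 1/5500 = 0.000181818 per hour.
P(X > 10000) = e^(−λ·10000) = e^(−1.8182) ≈ 0.1623.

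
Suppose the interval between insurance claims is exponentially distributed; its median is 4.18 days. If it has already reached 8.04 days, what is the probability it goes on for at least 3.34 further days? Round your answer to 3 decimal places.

0.575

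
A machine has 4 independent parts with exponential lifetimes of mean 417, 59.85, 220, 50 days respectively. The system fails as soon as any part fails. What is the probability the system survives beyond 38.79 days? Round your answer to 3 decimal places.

0.184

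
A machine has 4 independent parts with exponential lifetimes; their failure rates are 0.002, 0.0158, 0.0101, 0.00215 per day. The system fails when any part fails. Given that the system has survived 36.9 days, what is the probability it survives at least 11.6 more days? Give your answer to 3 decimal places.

Time to first failure ~ Exp(Σλ) with Σλ = 0.03005.
By memorylessness, P(T > 36.9+11.6 | T > 36.9) = P(T > 11.6) = e^(−0.03005·11.6) ≈ 0.706.

0.706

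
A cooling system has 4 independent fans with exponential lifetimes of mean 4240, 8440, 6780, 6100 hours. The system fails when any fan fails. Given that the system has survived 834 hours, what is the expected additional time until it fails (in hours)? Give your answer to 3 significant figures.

1500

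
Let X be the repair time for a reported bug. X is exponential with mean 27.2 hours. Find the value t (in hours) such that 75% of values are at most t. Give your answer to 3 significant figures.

37.7

The rate is λ = 1/27.2 = 0.0367647 per hour.
Set 1 − e^(−λt) = 0.75, so t = −ln(0.25)/λ = 1.3863/0.0367647 ≈ 37.7072 hours.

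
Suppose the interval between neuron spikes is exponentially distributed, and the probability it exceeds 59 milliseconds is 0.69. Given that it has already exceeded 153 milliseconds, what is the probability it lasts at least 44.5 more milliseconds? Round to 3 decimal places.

0.756

From e^(−λ·59) = 0.69, λ = −ln(0.69)/59 = 0.00628921.
Memoryless: P(X > 153+44.5 | X > 153) = P(X > 44.5) = e^(−0.00628921·44.5) ≈ 0.756.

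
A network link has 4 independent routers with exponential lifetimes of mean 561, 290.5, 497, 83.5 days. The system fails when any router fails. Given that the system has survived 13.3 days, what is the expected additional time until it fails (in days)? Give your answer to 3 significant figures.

First-failure rate Σλ = 1/561 + 1/290.5 + 1/497 + 1/83.5 = 0.019213.
By memorylessness the expected residual is 1/Σλ = 52.0481 days, regardless of the 13.3 already elapsed.

52.0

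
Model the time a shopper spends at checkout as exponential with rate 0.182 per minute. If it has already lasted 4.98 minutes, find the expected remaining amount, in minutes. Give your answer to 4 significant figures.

By memorylessness, the remaining amount past any threshold is again Exp(λ) with mean 1/λ = 5.49451 minutes.

5.495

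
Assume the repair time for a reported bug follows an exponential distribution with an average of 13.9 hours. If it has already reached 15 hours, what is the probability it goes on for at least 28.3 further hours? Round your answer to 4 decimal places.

The rate is λ = 1/13.9 = 0.0719424 per hour.
By the memoryless property, P(X > 15+28.3 | X > 15) = P(X > 28.3).
P(X > 28.3) = e^(−2.036) ≈ 0.1306.

0.1306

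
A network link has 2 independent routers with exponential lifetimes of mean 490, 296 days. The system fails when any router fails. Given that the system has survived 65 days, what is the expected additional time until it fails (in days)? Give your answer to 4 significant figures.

184.5

First-failure rate Σλ = 1/490 + 1/296 = 0.00541919.
By memorylessness the expected residual is 1/Σλ = 184.529 days, regardless of the 65 already elapsed.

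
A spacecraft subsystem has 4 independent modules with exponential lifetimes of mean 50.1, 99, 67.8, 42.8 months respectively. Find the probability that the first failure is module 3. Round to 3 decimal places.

0.216

Rates: λ_i = 1/mean_i → 0.0199601, 0.010101, 0.0147493, 0.0233645; Σλ = 0.0681748.
P(module 3 first) = λ_3/Σλ = 0.0147493/0.0681748 ≈ 0.216.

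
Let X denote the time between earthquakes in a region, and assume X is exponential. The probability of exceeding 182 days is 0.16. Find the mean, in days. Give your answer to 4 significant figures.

e^(−λ·182) = 0.16 ⇒ λ = −ln(0.16)/182 = 0.0100691.
Mean = 1/λ = 99.3135 days.

99.31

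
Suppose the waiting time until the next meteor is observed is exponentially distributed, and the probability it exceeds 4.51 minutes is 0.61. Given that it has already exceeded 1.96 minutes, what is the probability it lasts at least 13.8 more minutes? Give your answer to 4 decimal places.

From e^(−λ·4.51) = 0.61, λ = −ln(0.61)/4.51 = 0.1096.
Memoryless: P(X > 1.96+13.8 | X > 1.96) = P(X > 13.8) = e^(−0.1096·13.8) ≈ 0.2204.

0.2204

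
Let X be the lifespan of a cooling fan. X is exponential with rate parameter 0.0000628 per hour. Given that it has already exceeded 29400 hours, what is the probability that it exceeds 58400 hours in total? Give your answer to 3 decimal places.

0.162

By the memoryless property, P(X > 29400+29000 | X > 29400) = P(X > 29000).
P(X > 29000) = e^(−1.8212) ≈ 0.162.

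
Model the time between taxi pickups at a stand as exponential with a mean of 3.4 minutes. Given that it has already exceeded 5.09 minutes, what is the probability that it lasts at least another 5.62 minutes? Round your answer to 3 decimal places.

The rate is λ = 1/3.4 = 0.294118 per minute.
By the memoryless property, P(X > 5.09+5.62 | X > 5.09) = P(X > 5.62).
P(X > 5.62) = e^(−1.6529) ≈ 0.191.

0.191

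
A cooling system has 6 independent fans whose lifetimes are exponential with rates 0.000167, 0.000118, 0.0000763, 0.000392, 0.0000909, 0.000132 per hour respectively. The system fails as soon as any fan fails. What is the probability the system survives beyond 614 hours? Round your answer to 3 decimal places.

The time to first failure is exponential with rate Σλ = 0.000167 + 0.000118 + 0.0000763 + 0.000392 + 0.0000909 + 0.000132 = 0.0009762.
P(min > 614) = e^(−0.0009762·614) = e^(−0.59939) ≈ 0.549.

0.549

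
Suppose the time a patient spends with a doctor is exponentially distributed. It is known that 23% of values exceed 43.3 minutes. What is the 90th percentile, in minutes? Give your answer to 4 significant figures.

e^(−λ·43.3) = 0.23 ⇒ λ = −ln(0.23)/43.3 = 0.0339417.
90th percentile: 1 − e^(−λt) = 0.9, t = −ln(0.1)/λ = 67.8394 minutes.

67.84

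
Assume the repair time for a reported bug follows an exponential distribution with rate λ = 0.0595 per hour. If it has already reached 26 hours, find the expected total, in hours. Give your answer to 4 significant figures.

42.81

By memorylessness, E[X | X > 26] = 26 + 1/λ = 26 + 16.8067 = 42.8067 hours.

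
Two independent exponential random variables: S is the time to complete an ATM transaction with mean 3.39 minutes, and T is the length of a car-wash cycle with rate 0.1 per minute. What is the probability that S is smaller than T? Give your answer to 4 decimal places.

0.7468

λ_1 = 1/3.39 = 0.294985, λ_2 = 0.1.
For independent exponentials, P(S < T) = λ_1/(λ_1+λ_2) = 0.294985/0.394985 ≈ 0.7468.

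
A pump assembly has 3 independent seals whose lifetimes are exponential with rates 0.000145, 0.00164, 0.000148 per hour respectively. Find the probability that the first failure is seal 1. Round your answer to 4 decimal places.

The time to first failure is exponential with rate Σλ = 0.000145 + 0.00164 + 0.000148 = 0.001933.
P(seal 1 first) = λ_1/Σλ = 0.000145/0.001933 ≈ 0.0750.

0.0750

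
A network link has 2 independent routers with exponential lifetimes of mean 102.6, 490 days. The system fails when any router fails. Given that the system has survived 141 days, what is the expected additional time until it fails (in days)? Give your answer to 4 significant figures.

First-failure rate Σλ = 1/102.6 + 1/490 = 0.0117874.
By memorylessness the expected residual is 1/Σλ = 84.8363 days, regardless of the 141 already elapsed.

84.84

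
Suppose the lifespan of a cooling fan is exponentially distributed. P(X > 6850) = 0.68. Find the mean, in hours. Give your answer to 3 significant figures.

e^(−λ·6850) = 0.68 ⇒ λ = −ln(0.68)/6850 = 0.0000563011.
Mean = 1/λ = 17761.6 hours.

17800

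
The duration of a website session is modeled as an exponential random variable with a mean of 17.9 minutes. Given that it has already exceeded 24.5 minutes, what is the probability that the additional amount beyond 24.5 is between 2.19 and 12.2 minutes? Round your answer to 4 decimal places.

The rate is λ = 1/17.9 = 0.0558659 per minute.
Memoryless: the residual past 24.5 is again Exp(λ).
P(2.19 < residual < 12.2) = e^(−λ·2.19) − e^(−λ·12.2) = 0.88484 − 0.50583 ≈ 0.3790.

0.3790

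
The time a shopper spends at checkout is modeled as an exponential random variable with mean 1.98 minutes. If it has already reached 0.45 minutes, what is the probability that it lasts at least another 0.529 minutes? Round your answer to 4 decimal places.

0.7655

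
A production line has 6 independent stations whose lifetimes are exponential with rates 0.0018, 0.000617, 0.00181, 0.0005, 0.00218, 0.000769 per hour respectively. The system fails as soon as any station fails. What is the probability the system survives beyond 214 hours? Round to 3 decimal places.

The time to first failure is exponential with rate Σλ = 0.0018 + 0.000617 + 0.00181 + 0.0005 + 0.00218 + 0.000769 = 0.007676.
P(min > 214) = e^(−0.007676·214) = e^(−1.6427) ≈ 0.193.

0.193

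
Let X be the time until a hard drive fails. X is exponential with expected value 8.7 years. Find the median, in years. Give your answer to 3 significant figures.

The rate is λ = 1/8.7 = 0.114943 per year.
Set 1 − e^(−λt) = 0.5, so t = −ln(0.5)/λ = 0.69315/0.114943 ≈ 6.03038 years.

6.03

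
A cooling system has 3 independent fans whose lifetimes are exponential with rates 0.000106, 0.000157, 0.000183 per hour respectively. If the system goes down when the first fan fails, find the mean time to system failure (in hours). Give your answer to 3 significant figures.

The time to first failure is exponential with rate Σλ = 0.000106 + 0.000157 + 0.000183 = 0.000446.
E[min] = 1/Σλ = 1/0.000446 = 2242.15 hours.

2240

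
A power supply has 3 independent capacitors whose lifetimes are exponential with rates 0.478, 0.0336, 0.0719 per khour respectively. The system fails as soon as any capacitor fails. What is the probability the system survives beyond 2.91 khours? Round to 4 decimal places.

0.1831

The time to first failure is exponential with rate Σλ = 0.478 + 0.0336 + 0.0719 = 0.5835.
P(min > 2.91) = e^(−0.5835·2.91) = e^(−1.698) ≈ 0.1831.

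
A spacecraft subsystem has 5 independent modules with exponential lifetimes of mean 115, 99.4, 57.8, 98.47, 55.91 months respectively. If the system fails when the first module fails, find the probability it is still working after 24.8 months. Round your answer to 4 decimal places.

The first failure time is exponential with rate Σλ_i = 1/115 + 1/99.4 + 1/57.8 + 1/98.47 + 1/55.91 = 0.0640983 per month.
P(min > 24.8) = e^(−0.0640983·24.8) = e^(−1.5896) ≈ 0.2040.

0.2040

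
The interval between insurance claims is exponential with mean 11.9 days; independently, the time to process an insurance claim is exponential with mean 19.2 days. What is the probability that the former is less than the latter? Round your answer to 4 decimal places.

0.6174

λ_1 = 1/11.9 = 0.0840336, λ_2 = 1/19.2 = 0.0520833.
For independent exponentials, P(the former < the latter) = λ_1/(λ_1+λ_2) = 0.0840336/0.136117 ≈ 0.6174.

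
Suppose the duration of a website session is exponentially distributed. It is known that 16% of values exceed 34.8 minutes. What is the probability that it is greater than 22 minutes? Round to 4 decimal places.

e^(−λ·34.8) = 0.16 ⇒ λ = −ln(0.16)/34.8 = 0.0526604.
P(X > 22) = e^(−0.0526604·22) = e^(−1.1585) ≈ 0.3139.

0.3139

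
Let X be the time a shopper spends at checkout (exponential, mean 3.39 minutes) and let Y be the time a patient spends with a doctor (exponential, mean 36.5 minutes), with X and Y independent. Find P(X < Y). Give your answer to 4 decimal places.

λ_1 = 1/3.39 = 0.294985, λ_2 = 1/36.5 = 0.0273973.
For independent exponentials, P(X < Y) = λ_1/(λ_1+λ_2) = 0.294985/0.322383 ≈ 0.9150.

0.9150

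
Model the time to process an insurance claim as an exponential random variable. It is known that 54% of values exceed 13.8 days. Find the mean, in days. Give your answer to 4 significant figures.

e^(−λ·13.8) = 0.54 ⇒ λ = −ln(0.54)/13.8 = 0.0446512.
Mean = 1/λ = 22.3958 days.

22.40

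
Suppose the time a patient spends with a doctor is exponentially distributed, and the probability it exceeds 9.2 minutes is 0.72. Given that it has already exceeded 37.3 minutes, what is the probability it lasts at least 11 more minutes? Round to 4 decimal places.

From e^(−λ·9.2) = 0.72, λ = −ln(0.72)/9.2 = 0.035707.
Memoryless: P(X > 37.3+11 | X > 37.3) = P(X > 11) = e^(−0.035707·11) ≈ 0.6752.

0.6752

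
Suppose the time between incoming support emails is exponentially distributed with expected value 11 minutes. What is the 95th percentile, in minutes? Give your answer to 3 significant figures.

The rate is λ = 1/11 = 0.0909091 per minute.
Set 1 − e^(−λt) = 0.95, so t = −ln(0.05)/λ = 2.9957/0.0909091 ≈ 32.9531 minutes.

33.0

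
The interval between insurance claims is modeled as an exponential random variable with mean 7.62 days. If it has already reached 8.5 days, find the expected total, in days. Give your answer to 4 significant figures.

The rate is λ = 1/7.62 = 0.131234 per day.
By memorylessness, E[X | X > 8.5] = 8.5 + 1/λ = 8.5 + 7.62 = 16.12 days.

16.12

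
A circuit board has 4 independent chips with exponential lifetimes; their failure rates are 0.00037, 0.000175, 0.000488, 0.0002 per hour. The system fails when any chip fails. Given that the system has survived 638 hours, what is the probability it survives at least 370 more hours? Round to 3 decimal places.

Time to first failure ~ Exp(Σλ) with Σλ = 0.001233.
By memorylessness, P(T > 638+370 | T > 638) = P(T > 370) = e^(−0.001233·370) ≈ 0.634.

0.634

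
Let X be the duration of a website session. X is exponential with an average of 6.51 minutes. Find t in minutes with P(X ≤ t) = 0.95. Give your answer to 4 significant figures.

19.50

The rate is λ = 1/6.51 = 0.15361 per minute.
Set 1 − e^(−λt) = 0.95, so t = −ln(0.05)/λ = 2.9957/0.15361 ≈ 19.5022 minutes.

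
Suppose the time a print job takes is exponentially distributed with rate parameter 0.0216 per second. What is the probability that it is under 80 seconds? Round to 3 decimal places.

0.822

P(X ≤ 80) = 1 − e^(−λ·80) = 1 − e^(−1.728) ≈ 0.822.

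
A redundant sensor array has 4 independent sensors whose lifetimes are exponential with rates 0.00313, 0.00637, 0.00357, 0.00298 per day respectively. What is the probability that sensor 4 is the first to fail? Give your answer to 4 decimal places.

0.1857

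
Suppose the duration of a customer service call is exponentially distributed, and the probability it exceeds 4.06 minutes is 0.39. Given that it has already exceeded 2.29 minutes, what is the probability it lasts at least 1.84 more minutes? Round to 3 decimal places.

From e^(−λ·4.06) = 0.39, λ = −ln(0.39)/4.06 = 0.231923.
Memoryless: P(X > 2.29+1.84 | X > 2.29) = P(X > 1.84) = e^(−0.231923·1.84) ≈ 0.653.

0.653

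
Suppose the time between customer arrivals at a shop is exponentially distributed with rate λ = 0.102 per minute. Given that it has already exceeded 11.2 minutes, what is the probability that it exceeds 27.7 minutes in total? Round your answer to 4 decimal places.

The exponential is memoryless, so the remaining time is again Exp(λ): the condition X > 11.2 is irrelevant.
P(X > 16.5) = e^(−1.683) ≈ 0.1858.

0.1858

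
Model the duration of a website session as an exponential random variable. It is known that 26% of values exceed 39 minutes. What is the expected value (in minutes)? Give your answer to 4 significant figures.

e^(−λ·39) = 0.26 ⇒ λ = −ln(0.26)/39 = 0.0345403.
Mean = 1/λ = 28.9516 minutes.

28.95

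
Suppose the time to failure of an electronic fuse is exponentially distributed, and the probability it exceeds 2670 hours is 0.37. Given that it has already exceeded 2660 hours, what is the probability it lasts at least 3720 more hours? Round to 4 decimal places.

0.2503

From e^(−λ·2670) = 0.37, λ = −ln(0.37)/2670 = 0.000372379.
Memoryless: P(X > 2660+3720 | X > 2660) = P(X > 3720) = e^(−0.000372379·3720) ≈ 0.2503.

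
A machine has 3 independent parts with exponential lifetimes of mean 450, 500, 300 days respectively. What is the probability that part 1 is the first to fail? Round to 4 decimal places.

0.2941

Rates: λ_i = 1/mean_i → 0.00222222, 0.002, 0.00333333; Σλ = 0.00755556.
P(part 1 first) = λ_1/Σλ = 0.00222222/0.00755556 ≈ 0.2941.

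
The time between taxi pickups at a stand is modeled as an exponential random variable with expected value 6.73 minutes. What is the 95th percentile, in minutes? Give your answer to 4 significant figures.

20.16

The rate is λ = 1/6.73 = 0.148588 per minute.
Set 1 − e^(−λt) = 0.95, so t = −ln(0.05)/λ = 2.9957/0.148588 ≈ 20.1613 minutes.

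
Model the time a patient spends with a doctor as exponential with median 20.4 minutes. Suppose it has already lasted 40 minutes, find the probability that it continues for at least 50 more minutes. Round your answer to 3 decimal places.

0.183

For an exponential, median = ln(2)/λ, so λ = ln 2 / 20.4 = 0.0339778 per minute.
The exponential is memoryless, so the remaining time is again Exp(λ): the condition X > 40 is irrelevant.
P(X > 50) = e^(−1.6989) ≈ 0.183.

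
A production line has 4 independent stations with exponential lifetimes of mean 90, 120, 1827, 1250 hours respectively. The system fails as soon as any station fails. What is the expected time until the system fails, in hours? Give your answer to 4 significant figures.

48.10

The first failure time is exponential with rate Σλ_i = 1/90 + 1/120 + 1/1827 + 1/1250 = 0.0207918 per hour.
E[min] = 1/Σλ = 1/0.0207918 = 48.0959 hours.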